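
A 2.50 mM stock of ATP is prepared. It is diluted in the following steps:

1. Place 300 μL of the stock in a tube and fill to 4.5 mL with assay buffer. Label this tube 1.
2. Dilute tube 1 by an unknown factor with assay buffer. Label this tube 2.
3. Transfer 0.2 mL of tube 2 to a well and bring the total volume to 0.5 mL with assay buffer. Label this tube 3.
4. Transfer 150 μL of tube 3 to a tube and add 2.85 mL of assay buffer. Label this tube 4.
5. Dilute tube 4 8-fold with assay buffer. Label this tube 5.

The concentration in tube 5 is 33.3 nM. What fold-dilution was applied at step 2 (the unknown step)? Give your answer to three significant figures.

Step 1: 300 μL brought to 4.5 mL → factor 4500/300 = 15
Step 2: unknown factor x
Step 3: 0.2 mL brought to 0.5 mL → factor 0.5/0.2 = 2.5
Step 4: 150 μL + 2.85 mL = 3000 μL total → factor 3000/150 = 20
Step 5: 8-fold → factor 8
Product of known-step factors = 6000
Overall factor = 2.50 mM / (33.3 nM) = 75075
x = 75075 / 6000 = 12.5

12.5-fold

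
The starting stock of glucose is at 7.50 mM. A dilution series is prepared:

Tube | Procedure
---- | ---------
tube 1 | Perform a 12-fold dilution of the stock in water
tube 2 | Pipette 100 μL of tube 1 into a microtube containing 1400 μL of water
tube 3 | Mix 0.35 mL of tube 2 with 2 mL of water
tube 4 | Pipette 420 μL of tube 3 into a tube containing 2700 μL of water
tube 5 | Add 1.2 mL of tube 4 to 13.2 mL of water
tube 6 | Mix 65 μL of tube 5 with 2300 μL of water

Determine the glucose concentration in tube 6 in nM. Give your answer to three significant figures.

Step 1: 12-fold → factor 12
Step 2: 100 μL + 1400 μL = 1500 μL total → factor 1500/100 = 15
Step 3: 0.35 mL + 2 mL = 2.35 mL total → factor 2.35/0.35 = 6.7143
Step 4: 420 μL + 2700 μL = 3120 μL total → factor 3120/420 = 7.4286
Step 5: 1.2 mL + 13.2 mL = 14.4 mL total → factor 14.4/1.2 = 12
Step 6: 65 μL + 2300 μL = 2365 μL total → factor 2365/65 = 36.385
Overall dilution factor = 12 × 15 × 6.7143 × 7.4286 × 12 × 36.385 = 3.9199 × 10^6
Final = 7.50 mM / 3.9199 × 10^6 = 1.913 × 10^-6 mM = 1.91 nM

1.91 nM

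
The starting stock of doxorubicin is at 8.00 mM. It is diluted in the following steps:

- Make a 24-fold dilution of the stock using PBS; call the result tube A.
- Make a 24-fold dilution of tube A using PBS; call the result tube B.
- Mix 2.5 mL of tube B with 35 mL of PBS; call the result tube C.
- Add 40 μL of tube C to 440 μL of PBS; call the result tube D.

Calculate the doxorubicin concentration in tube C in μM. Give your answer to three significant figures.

0.926 μM

Step 1: 24-fold → factor 24
Step 2: 24-fold → factor 24
Step 3: 2.5 mL + 35 mL = 37.5 mL total → factor 37.5/2.5 = 15
Dilution factor through tube C = 24 × 24 × 15 = 8640
[tube C] = 8.00 mM / 8640 = 0.0009259 mM = 0.926 μM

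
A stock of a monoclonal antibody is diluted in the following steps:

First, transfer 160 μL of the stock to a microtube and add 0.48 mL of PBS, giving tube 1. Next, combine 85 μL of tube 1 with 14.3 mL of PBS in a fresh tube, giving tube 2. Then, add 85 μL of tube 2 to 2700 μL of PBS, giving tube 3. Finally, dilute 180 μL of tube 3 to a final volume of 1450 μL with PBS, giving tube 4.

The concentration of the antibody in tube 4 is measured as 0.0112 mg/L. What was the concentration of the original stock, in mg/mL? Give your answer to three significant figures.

2.00 mg/mL

Step 1: 160 μL + 0.48 mL = 640 μL total → factor 640/160 = 4
Step 2: 85 μL + 14.3 mL = 14385 μL total → factor 14385/85 = 169.24
Step 3: 85 μL + 2700 μL = 2785 μL total → factor 2785/85 = 32.765
Step 4: 180 μL brought to 1450 μL → factor 1450/180 = 8.0556
Overall dilution factor = 4 × 169.24 × 32.765 × 8.0556 = 1.7867 × 10^5
Stock = 0.0112 mg/L × 1.7867 × 10^5 = 2001 mg/L = 2.00 mg/mL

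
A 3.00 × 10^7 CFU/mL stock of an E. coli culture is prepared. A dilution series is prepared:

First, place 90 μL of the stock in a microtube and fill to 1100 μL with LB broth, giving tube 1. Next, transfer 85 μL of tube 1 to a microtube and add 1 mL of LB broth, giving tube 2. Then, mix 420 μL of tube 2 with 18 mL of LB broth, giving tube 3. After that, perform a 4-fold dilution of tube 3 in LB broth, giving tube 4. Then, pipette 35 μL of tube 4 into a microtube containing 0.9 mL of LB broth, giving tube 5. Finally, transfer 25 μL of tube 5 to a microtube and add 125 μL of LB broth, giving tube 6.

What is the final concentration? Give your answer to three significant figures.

Step 1: 90 μL brought to 1100 μL → factor 1100/90 = 12.222
Step 2: 85 μL + 1 mL = 1085 μL total → factor 1085/85 = 12.765
Step 3: 420 μL + 18 mL = 18420 μL total → factor 18420/420 = 43.857
Step 4: 4-fold → factor 4
Step 5: 35 μL + 0.9 mL = 935 μL total → factor 935/35 = 26.714
Step 6: 25 μL + 125 μL = 150 μL total → factor 150/25 = 6
Overall dilution factor = 12.222 × 12.765 × 43.857 × 4 × 26.714 × 6 = 4.3869 × 10^6
Final = 3.00 × 10^7 CFU/mL / 4.3869 × 10^6 = 6.84 CFU/mL

6.84 CFU/mL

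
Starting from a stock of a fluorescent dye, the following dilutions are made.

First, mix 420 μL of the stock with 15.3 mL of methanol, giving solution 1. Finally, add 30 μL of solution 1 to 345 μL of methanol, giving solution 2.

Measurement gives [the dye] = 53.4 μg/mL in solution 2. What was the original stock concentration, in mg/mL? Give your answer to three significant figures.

25.0 mg/mL

Step 1: 420 μL + 15.3 mL = 15720 μL total → factor 15720/420 = 37.429
Step 2: 30 μL + 345 μL = 375 μL total → factor 375/30 = 12.5
Overall dilution factor = 37.429 × 12.5 = 467.86
Stock = 53.4 μg/mL × 467.86 = 2.498 × 10^4 μg/mL = 25.0 mg/mL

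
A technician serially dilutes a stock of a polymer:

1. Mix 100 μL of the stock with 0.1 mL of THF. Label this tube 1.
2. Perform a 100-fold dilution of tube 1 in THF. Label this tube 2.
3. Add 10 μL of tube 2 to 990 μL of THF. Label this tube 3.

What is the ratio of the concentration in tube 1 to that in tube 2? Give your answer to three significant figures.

100

Step 1: 100 μL + 0.1 mL = 200 μL total → factor 200/100 = 2
Step 2: 100-fold → factor 100
Dilution factor to tube 1 = 2; to tube 2 = 200
[tube 1]/[tube 2] = (factor to tube 2)/(factor to tube 1) = 200/2 = 100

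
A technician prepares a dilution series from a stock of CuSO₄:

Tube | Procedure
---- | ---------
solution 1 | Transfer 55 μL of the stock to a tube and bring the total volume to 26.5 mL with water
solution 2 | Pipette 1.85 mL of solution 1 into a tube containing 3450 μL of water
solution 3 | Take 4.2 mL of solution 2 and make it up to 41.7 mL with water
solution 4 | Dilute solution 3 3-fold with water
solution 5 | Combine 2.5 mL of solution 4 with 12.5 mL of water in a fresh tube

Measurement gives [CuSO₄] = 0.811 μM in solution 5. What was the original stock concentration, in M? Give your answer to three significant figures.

0.200 M

Step 1: 55 μL brought to 26.5 mL → factor 26500/55 = 481.82
Step 2: 1.85 mL + 3450 μL = 5.3 mL total → factor 5.3/1.85 = 2.8649
Step 3: 4.2 mL brought to 41.7 mL → factor 41.7/4.2 = 9.9286
Step 4: 3-fold → factor 3
Step 5: 2.5 mL + 12.5 mL = 15 mL total → factor 15/2.5 = 6
Overall dilution factor = 481.82 × 2.8649 × 9.9286 × 3 × 6 = 2.4669 × 10^5
Stock = 0.811 μM × 2.4669 × 10^5 = 2.001 × 10^5 μM = 0.200 M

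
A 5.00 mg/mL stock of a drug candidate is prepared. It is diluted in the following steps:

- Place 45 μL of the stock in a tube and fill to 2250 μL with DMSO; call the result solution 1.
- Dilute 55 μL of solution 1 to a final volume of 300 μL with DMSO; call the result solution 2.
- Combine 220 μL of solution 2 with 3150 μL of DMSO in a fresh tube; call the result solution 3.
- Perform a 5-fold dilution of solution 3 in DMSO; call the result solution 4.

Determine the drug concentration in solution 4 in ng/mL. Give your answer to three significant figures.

Step 1: 45 μL brought to 2250 μL → factor 2250/45 = 50
Step 2: 55 μL brought to 300 μL → factor 300/55 = 5.4545
Step 3: 220 μL + 3150 μL = 3370 μL total → factor 3370/220 = 15.318
Step 4: 5-fold → factor 5
Overall dilution factor = 50 × 5.4545 × 15.318 × 5 = 20888
Final = 5.00 mg/mL / 20888 = 0.0002394 mg/mL = 239 ng/mL

239 ng/mL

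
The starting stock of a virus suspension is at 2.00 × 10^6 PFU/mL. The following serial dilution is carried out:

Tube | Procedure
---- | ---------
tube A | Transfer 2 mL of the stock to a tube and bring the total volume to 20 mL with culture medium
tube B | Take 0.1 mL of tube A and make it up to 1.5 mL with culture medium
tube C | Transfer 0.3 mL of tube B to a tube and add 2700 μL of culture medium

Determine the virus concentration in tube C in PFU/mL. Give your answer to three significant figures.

1.33 × 10^3 PFU/mL

Step 1: 2 mL brought to 20 mL → factor 20/2 = 10
Step 2: 0.1 mL brought to 1.5 mL → factor 1.5/0.1 = 15
Step 3: 0.3 mL + 2700 μL = 3 mL total → factor 3/0.3 = 10
Overall dilution factor = 10 × 15 × 10 = 1500
Final = 2.00 × 10^6 PFU/mL / 1500 = 1.33 × 10^3 PFU/mL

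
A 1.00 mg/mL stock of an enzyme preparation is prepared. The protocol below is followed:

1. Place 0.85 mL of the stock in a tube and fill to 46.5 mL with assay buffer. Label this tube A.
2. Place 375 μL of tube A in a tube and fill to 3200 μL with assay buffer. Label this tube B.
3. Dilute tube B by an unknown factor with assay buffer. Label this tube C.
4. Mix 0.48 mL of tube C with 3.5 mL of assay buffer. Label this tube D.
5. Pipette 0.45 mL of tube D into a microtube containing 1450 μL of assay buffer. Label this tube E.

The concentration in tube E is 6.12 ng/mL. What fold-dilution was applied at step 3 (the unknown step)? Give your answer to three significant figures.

10.0-fold

Step 1: 0.85 mL brought to 46.5 mL → factor 46.5/0.85 = 54.706
Step 2: 375 μL brought to 3200 μL → factor 3200/375 = 8.5333
Step 3: unknown factor x
Step 4: 0.48 mL + 3.5 mL = 3.98 mL total → factor 3.98/0.48 = 8.2917
Step 5: 0.45 mL + 1450 μL = 1.9 mL total → factor 1.9/0.45 = 4.2222
Product of known-step factors = 16343
Overall factor = 1.00 mg/mL / (6.12 ng/mL) = 1.634 × 10^5
x = 1.634 × 10^5 / 16343 = 10.0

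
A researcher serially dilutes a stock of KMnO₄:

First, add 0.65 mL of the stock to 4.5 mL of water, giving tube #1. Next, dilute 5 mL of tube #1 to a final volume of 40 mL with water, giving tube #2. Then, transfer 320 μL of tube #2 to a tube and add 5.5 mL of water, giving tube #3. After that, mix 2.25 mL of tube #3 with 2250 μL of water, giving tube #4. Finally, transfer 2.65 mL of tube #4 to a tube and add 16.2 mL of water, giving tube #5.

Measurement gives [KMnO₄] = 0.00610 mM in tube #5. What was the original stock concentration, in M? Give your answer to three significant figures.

0.100 M

Step 1: 0.65 mL + 4.5 mL = 5.15 mL total → factor 5.15/0.65 = 7.9231
Step 2: 5 mL brought to 40 mL → factor 40/5 = 8
Step 3: 320 μL + 5.5 mL = 5820 μL total → factor 5820/320 = 18.188
Step 4: 2.25 mL + 2250 μL = 4.5 mL total → factor 4.5/2.25 = 2
Step 5: 2.65 mL + 16.2 mL = 18.85 mL total → factor 18.85/2.65 = 7.1132
Overall dilution factor = 7.9231 × 8 × 18.188 × 2 × 7.1132 = 16400
Stock = 0.00610 mM × 16400 = 100.0 mM = 0.100 M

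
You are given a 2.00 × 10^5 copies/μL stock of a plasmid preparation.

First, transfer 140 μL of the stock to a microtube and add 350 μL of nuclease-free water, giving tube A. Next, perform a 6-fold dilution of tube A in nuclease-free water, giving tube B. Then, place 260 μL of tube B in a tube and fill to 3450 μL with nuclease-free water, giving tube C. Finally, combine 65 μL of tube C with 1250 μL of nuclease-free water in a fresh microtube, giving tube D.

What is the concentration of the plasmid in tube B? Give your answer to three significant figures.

Step 1: 140 μL + 350 μL = 490 μL total → factor 490/140 = 3.5
Step 2: 6-fold → factor 6
Dilution factor through tube B = 3.5 × 6 = 21
[tube B] = 2.00 × 10^5 copies/μL / 21 = 9.52 × 10^3 copies/μL

9.52 × 10^3 copies/μL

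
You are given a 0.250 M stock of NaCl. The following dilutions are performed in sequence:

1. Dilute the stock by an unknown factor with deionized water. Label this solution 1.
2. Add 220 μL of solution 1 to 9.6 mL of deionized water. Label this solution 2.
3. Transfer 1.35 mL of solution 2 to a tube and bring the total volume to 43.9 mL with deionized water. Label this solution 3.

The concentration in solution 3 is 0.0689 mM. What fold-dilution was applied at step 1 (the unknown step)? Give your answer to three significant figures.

2.50-fold

Step 1: unknown factor x
Step 2: 220 μL + 9.6 mL = 9820 μL total → factor 9820/220 = 44.636
Step 3: 1.35 mL brought to 43.9 mL → factor 43.9/1.35 = 32.519
Product of known-step factors = 1451.5
Overall factor = 0.250 M / (0.0689 mM) = 3628.4
x = 3628.4 / 1451.5 = 2.50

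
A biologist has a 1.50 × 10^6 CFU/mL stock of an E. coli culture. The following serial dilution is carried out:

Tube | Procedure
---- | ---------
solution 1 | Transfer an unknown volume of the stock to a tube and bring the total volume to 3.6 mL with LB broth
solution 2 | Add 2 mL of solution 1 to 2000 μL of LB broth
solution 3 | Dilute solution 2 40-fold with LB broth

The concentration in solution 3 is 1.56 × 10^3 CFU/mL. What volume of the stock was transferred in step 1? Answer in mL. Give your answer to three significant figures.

0.300 mL

Step 1: v brought to 3.6 mL → factor = 3.6 mL/v
Step 2: 2 mL + 2000 μL = 4 mL total → factor 4/2 = 2
Step 3: 40-fold → factor 40
Product of known-step factors = 80
Overall factor = 1.50 × 10^6 CFU/mL / (1.56 × 10^3 CFU/mL) = 961.54
Step-1 factor = 961.54 / 80 = 12.019
v = 3.6 mL / 12.019 = 0.300 mL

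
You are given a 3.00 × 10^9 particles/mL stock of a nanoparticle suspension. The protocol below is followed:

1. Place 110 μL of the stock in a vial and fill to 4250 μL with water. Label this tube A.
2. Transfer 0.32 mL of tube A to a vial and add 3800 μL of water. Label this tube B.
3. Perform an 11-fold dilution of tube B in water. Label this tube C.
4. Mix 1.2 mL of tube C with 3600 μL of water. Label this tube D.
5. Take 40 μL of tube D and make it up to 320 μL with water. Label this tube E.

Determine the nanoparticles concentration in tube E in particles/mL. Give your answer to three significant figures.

1.71 × 10^4 particles/mL

Step 1: 110 μL brought to 4250 μL → factor 4250/110 = 38.636
Step 2: 0.32 mL + 3800 μL = 4.12 mL total → factor 4.12/0.32 = 12.875
Step 3: 11-fold → factor 11
Step 4: 1.2 mL + 3600 μL = 4.8 mL total → factor 4.8/1.2 = 4
Step 5: 40 μL brought to 320 μL → factor 320/40 = 8
Overall dilution factor = 38.636 × 12.875 × 11 × 4 × 8 = 1.751 × 10^5
Final = 3.00 × 10^9 particles/mL / 1.751 × 10^5 = 1.71 × 10^4 particles/mL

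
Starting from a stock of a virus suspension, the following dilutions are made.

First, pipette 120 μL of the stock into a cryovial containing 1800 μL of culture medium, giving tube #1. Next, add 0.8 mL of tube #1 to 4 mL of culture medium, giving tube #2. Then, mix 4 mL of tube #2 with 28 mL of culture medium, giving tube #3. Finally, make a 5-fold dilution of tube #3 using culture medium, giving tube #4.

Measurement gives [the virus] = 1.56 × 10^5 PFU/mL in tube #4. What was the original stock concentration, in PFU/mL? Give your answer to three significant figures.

5.99 × 10^8 PFU/mL

Step 1: 120 μL + 1800 μL = 1920 μL total → factor 1920/120 = 16
Step 2: 0.8 mL + 4 mL = 4.8 mL total → factor 4.8/0.8 = 6
Step 3: 4 mL + 28 mL = 32 mL total → factor 32/4 = 8
Step 4: 5-fold → factor 5
Overall dilution factor = 16 × 6 × 8 × 5 = 3840
Stock = 1.56 × 10^5 PFU/mL × 3840 = 5.99 × 10^8 PFU/mL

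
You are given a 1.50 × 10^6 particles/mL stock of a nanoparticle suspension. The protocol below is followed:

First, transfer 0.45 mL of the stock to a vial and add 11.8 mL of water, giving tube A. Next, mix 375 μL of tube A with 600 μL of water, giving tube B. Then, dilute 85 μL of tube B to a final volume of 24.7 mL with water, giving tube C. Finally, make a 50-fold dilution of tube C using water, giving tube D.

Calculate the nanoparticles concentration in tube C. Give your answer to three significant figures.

72.9 particles/mL

Step 1: 0.45 mL + 11.8 mL = 12.25 mL total → factor 12.25/0.45 = 27.222
Step 2: 375 μL + 600 μL = 975 μL total → factor 975/375 = 2.6
Step 3: 85 μL brought to 24.7 mL → factor 24700/85 = 290.59
Dilution factor through tube C = 27.222 × 2.6 × 290.59 = 20567
[tube C] = 1.50 × 10^6 particles/mL / 20567 = 72.9 particles/mL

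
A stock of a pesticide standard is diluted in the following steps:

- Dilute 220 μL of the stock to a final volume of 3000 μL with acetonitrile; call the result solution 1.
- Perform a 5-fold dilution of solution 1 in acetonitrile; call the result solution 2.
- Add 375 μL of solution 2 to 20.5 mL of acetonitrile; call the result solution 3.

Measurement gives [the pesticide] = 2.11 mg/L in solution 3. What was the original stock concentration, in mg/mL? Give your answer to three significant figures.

Step 1: 220 μL brought to 3000 μL → factor 3000/220 = 13.636
Step 2: 5-fold → factor 5
Step 3: 375 μL + 20.5 mL = 20875 μL total → factor 20875/375 = 55.667
Overall dilution factor = 13.636 × 5 × 55.667 = 3795.5
Stock = 2.11 mg/L × 3795.5 = 8008 mg/L = 8.01 mg/mL

8.01 mg/mL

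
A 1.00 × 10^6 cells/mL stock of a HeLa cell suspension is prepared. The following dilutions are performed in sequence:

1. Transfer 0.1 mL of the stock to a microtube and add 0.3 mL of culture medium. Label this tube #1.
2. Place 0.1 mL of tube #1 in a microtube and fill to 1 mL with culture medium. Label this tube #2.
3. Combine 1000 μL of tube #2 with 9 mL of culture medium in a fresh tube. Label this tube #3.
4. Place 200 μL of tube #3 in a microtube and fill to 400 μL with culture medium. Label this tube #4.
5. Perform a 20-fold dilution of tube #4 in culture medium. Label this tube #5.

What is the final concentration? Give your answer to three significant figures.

Step 1: 0.1 mL + 0.3 mL = 0.4 mL total → factor 0.4/0.1 = 4
Step 2: 0.1 mL brought to 1 mL → factor 1/0.1 = 10
Step 3: 1000 μL + 9 mL = 10000 μL total → factor 10000/1000 = 10
Step 4: 200 μL brought to 400 μL → factor 400/200 = 2
Step 5: 20-fold → factor 20
Overall dilution factor = 4 × 10 × 10 × 2 × 20 = 16000
Final = 1.00 × 10^6 cells/mL / 16000 = 62.5 cells/mL

62.5 cells/mL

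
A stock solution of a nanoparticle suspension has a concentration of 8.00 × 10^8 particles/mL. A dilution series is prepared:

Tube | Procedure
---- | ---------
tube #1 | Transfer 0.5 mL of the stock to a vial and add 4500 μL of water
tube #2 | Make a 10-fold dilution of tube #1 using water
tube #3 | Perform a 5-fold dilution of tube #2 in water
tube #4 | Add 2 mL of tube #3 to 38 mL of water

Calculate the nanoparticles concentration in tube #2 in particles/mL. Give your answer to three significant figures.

8.00 × 10^6 particles/mL

Step 1: 0.5 mL + 4500 μL = 5 mL total → factor 5/0.5 = 10
Step 2: 10-fold → factor 10
Dilution factor through tube #2 = 10 × 10 = 100
[tube #2] = 8.00 × 10^8 particles/mL / 100 = 8.00 × 10^6 particles/mL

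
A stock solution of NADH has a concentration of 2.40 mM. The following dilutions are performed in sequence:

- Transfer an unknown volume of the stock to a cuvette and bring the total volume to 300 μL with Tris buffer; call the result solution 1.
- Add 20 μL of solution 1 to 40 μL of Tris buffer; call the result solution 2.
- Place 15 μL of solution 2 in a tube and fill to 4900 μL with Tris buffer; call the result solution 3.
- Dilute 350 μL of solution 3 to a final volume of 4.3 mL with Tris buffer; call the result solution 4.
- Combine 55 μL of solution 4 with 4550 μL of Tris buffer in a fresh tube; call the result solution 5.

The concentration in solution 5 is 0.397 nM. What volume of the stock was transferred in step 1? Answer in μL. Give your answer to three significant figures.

Step 1: v brought to 300 μL → factor = 300 μL/v
Step 2: 20 μL + 40 μL = 60 μL total → factor 60/20 = 3
Step 3: 15 μL brought to 4900 μL → factor 4900/15 = 326.67
Step 4: 350 μL brought to 4.3 mL → factor 4300/350 = 12.286
Step 5: 55 μL + 4550 μL = 4605 μL total → factor 4605/55 = 83.727
Product of known-step factors = 1.0081 × 10^6
Overall factor = 2.40 mM / (0.397 nM) = 6.0453 × 10^6
Step-1 factor = 6.0453 × 10^6 / 1.0081 × 10^6 = 5.9969
v = 300 μL / 5.9969 = 50.0 μL

50.0 μL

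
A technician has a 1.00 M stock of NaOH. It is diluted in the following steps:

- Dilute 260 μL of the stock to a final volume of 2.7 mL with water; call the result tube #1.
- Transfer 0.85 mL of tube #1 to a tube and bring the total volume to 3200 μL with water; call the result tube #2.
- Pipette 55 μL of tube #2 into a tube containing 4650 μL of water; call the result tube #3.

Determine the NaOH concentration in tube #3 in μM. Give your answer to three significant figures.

Step 1: 260 μL brought to 2.7 mL → factor 2700/260 = 10.385
Step 2: 0.85 mL brought to 3200 μL → factor 3.2/0.85 = 3.7647
Step 3: 55 μL + 4650 μL = 4705 μL total → factor 4705/55 = 85.545
Overall dilution factor = 10.385 × 3.7647 × 85.545 = 3344.4
Final = 1.00 M / 3344.4 = 0.0002990 M = 299 μM

299 μM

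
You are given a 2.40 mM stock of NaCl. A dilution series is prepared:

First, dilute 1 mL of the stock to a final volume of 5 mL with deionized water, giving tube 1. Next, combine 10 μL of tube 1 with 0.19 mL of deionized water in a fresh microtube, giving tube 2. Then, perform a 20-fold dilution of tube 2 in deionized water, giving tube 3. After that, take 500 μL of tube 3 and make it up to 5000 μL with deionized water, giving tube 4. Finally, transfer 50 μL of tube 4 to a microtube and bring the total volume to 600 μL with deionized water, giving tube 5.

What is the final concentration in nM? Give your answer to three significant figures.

10.0 nM

Step 1: 1 mL brought to 5 mL → factor 5/1 = 5
Step 2: 10 μL + 0.19 mL = 200 μL total → factor 200/10 = 20
Step 3: 20-fold → factor 20
Step 4: 500 μL brought to 5000 μL → factor 5000/500 = 10
Step 5: 50 μL brought to 600 μL → factor 600/50 = 12
Overall dilution factor = 5 × 20 × 20 × 10 × 12 = 2.4 × 10^5
Final = 2.40 mM / 2.4 × 10^5 = 1.000 × 10^-5 mM = 10.0 nM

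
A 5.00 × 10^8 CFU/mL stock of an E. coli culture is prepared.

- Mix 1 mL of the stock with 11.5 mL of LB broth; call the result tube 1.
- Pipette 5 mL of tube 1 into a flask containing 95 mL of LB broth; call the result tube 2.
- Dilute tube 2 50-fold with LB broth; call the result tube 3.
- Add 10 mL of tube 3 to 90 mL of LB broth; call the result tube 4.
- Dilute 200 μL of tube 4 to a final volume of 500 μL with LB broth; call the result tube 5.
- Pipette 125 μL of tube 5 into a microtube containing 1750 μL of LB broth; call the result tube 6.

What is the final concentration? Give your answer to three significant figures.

Step 1: 1 mL + 11.5 mL = 12.5 mL total → factor 12.5/1 = 12.5
Step 2: 5 mL + 95 mL = 100 mL total → factor 100/5 = 20
Step 3: 50-fold → factor 50
Step 4: 10 mL + 90 mL = 100 mL total → factor 100/10 = 10
Step 5: 200 μL brought to 500 μL → factor 500/200 = 2.5
Step 6: 125 μL + 1750 μL = 1875 μL total → factor 1875/125 = 15
Overall dilution factor = 12.5 × 20 × 50 × 10 × 2.5 × 15 = 4.6875 × 10^6
Final = 5.00 × 10^8 CFU/mL / 4.6875 × 10^6 = 107 CFU/mL

107 CFU/mL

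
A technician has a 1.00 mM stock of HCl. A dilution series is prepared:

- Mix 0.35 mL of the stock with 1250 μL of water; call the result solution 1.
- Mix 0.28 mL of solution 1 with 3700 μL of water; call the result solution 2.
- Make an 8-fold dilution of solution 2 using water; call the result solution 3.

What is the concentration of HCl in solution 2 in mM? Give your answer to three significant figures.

0.0154 mM

Step 1: 0.35 mL + 1250 μL = 1.6 mL total → factor 1.6/0.35 = 4.5714
Step 2: 0.28 mL + 3700 μL = 3.98 mL total → factor 3.98/0.28 = 14.214
Dilution factor through solution 2 = 4.5714 × 14.214 = 64.98
[solution 2] = 1.00 mM / 64.98 = 0.0154 mM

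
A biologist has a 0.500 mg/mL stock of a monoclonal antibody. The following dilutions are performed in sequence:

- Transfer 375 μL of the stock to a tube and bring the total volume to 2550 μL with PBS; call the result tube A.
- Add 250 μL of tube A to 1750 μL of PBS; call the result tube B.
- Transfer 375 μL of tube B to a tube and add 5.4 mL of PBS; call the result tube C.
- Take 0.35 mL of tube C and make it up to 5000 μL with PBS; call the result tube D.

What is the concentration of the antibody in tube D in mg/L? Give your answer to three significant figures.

0.0418 mg/L

Step 1: 375 μL brought to 2550 μL → factor 2550/375 = 6.8
Step 2: 250 μL + 1750 μL = 2000 μL total → factor 2000/250 = 8
Step 3: 375 μL + 5.4 mL = 5775 μL total → factor 5775/375 = 15.4
Step 4: 0.35 mL brought to 5000 μL → factor 5/0.35 = 14.286
Overall dilution factor = 6.8 × 8 × 15.4 × 14.286 = 11968
Final = 0.500 mg/mL / 11968 = 4.178 × 10^-5 mg/mL = 0.0418 mg/L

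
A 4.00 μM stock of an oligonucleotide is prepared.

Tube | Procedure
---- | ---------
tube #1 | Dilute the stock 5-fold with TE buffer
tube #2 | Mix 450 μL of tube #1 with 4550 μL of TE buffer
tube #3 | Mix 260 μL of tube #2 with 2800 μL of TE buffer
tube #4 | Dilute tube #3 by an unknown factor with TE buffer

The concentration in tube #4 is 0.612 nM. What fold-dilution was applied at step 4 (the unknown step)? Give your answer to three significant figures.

10.0-fold

Step 1: 5-fold → factor 5
Step 2: 450 μL + 4550 μL = 5000 μL total → factor 5000/450 = 11.111
Step 3: 260 μL + 2800 μL = 3060 μL total → factor 3060/260 = 11.769
Step 4: unknown factor x
Product of known-step factors = 653.85
Overall factor = 4.00 μM / (0.612 nM) = 6535.9
x = 6535.9 / 653.85 = 10.0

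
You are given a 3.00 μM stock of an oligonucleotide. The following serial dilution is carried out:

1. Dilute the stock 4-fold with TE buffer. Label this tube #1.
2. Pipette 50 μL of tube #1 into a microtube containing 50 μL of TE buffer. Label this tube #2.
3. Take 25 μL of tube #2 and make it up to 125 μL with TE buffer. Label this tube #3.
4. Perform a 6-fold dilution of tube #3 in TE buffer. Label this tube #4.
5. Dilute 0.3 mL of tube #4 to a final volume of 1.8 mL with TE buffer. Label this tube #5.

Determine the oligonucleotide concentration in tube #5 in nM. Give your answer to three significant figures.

2.08 nM

Step 1: 4-fold → factor 4
Step 2: 50 μL + 50 μL = 100 μL total → factor 100/50 = 2
Step 3: 25 μL brought to 125 μL → factor 125/25 = 5
Step 4: 6-fold → factor 6
Step 5: 0.3 mL brought to 1.8 mL → factor 1.8/0.3 = 6
Overall dilution factor = 4 × 2 × 5 × 6 × 6 = 1440
Final = 3.00 μM / 1440 = 0.002083 μM = 2.08 nM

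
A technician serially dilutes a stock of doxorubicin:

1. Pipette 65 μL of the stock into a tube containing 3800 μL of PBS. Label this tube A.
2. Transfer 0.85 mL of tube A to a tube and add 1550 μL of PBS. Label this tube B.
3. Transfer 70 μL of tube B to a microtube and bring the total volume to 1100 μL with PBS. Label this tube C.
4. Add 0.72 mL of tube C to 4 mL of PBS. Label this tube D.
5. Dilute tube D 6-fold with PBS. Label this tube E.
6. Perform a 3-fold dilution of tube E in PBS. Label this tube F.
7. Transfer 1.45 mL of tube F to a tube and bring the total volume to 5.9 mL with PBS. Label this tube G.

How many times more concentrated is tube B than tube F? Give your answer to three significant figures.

1.85 × 10^3

Step 1: 65 μL + 3800 μL = 3865 μL total → factor 3865/65 = 59.462
Step 2: 0.85 mL + 1550 μL = 2.4 mL total → factor 2.4/0.85 = 2.8235
Step 3: 70 μL brought to 1100 μL → factor 1100/70 = 15.714
Step 4: 0.72 mL + 4 mL = 4.72 mL total → factor 4.72/0.72 = 6.5556
Step 5: 6-fold → factor 6
Step 6: 3-fold → factor 3
Dilution factor to tube B = 167.89; to tube F = 3.1132 × 10^5
[tube B]/[tube F] = (factor to tube F)/(factor to tube B) = 3.1132 × 10^5/167.89 = 1.85 × 10^3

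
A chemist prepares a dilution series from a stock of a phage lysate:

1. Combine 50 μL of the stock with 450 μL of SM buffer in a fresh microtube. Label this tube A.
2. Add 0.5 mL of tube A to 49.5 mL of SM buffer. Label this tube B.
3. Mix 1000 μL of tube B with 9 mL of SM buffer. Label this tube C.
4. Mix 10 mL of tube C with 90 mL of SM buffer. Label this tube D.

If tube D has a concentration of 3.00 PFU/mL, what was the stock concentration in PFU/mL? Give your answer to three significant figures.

Step 1: 50 μL + 450 μL = 500 μL total → factor 500/50 = 10
Step 2: 0.5 mL + 49.5 mL = 50 mL total → factor 50/0.5 = 100
Step 3: 1000 μL + 9 mL = 10000 μL total → factor 10000/1000 = 10
Step 4: 10 mL + 90 mL = 100 mL total → factor 100/10 = 10
Overall dilution factor = 10 × 100 × 10 × 10 = 1 × 10^5
Stock = 3.00 PFU/mL × 1 × 10^5 = 3.00 × 10^5 PFU/mL

3.00 × 10^5 PFU/mL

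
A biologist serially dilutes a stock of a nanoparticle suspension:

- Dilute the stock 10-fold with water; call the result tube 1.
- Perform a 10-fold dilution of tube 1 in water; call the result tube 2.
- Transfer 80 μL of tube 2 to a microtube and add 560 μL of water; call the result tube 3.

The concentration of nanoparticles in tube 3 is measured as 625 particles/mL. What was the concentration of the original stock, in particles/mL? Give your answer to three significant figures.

Step 1: 10-fold → factor 10
Step 2: 10-fold → factor 10
Step 3: 80 μL + 560 μL = 640 μL total → factor 640/80 = 8
Overall dilution factor = 10 × 10 × 8 = 800
Stock = 625 particles/mL × 800 = 5.00 × 10^5 particles/mL

5.00 × 10^5 particles/mL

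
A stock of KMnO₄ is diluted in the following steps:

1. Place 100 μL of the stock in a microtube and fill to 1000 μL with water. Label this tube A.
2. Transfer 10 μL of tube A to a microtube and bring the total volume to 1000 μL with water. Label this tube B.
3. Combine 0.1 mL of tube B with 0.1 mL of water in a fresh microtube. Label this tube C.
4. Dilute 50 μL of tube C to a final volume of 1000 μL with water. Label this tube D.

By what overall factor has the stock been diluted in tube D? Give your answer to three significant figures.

Step 1: 100 μL brought to 1000 μL → factor 1000/100 = 10
Step 2: 10 μL brought to 1000 μL → factor 1000/10 = 100
Step 3: 0.1 mL + 0.1 mL = 0.2 mL total → factor 0.2/0.1 = 2
Step 4: 50 μL brought to 1000 μL → factor 1000/50 = 20
Overall dilution factor = 10 × 100 × 2 × 20 = 40000

4.00 × 10^4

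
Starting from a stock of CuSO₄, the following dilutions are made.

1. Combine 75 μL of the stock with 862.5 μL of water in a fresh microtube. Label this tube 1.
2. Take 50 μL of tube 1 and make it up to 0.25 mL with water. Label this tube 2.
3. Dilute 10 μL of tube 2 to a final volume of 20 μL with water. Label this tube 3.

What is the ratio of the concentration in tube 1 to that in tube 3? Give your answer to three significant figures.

10.0

Step 1: 75 μL + 862.5 μL = 937.5 μL total → factor 937.5/75 = 12.5
Step 2: 50 μL brought to 0.25 mL → factor 250/50 = 5
Step 3: 10 μL brought to 20 μL → factor 20/10 = 2
Dilution factor to tube 1 = 12.5; to tube 3 = 125
[tube 1]/[tube 3] = (factor to tube 3)/(factor to tube 1) = 125/12.5 = 10.0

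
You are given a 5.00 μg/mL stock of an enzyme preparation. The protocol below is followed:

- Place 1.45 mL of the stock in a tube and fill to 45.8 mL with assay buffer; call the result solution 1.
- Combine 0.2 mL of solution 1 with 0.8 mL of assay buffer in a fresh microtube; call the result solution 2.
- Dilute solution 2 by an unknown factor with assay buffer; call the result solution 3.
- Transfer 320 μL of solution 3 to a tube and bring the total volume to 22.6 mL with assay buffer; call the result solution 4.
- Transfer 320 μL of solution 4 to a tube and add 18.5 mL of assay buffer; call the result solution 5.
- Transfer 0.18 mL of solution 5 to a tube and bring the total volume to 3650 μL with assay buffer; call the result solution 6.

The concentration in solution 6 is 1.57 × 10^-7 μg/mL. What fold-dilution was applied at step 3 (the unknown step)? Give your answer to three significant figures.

2.39-fold

Step 1: 1.45 mL brought to 45.8 mL → factor 45.8/1.45 = 31.586
Step 2: 0.2 mL + 0.8 mL = 1 mL total → factor 1/0.2 = 5
Step 3: unknown factor x
Step 4: 320 μL brought to 22.6 mL → factor 22600/320 = 70.625
Step 5: 320 μL + 18.5 mL = 18820 μL total → factor 18820/320 = 58.812
Step 6: 0.18 mL brought to 3650 μL → factor 3.65/0.18 = 20.278
Product of known-step factors = 1.3302 × 10^7
Overall factor = 5.00 μg/mL / (1.57 × 10^-7 μg/mL) = 3.1847 × 10^7
x = 3.1847 × 10^7 / 1.3302 × 10^7 = 2.39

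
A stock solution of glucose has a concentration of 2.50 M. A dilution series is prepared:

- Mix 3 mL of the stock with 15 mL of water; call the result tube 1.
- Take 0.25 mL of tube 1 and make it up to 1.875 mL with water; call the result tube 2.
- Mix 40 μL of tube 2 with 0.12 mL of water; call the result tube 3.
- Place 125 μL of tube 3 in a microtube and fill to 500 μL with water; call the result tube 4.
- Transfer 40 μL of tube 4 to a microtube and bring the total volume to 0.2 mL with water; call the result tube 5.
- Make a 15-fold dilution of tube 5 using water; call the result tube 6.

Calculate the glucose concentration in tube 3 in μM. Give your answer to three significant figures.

1.39 × 10^4 μM

Step 1: 3 mL + 15 mL = 18 mL total → factor 18/3 = 6
Step 2: 0.25 mL brought to 1.875 mL → factor 1.875/0.25 = 7.5
Step 3: 40 μL + 0.12 mL = 160 μL total → factor 160/40 = 4
Dilution factor through tube 3 = 6 × 7.5 × 4 = 180
[tube 3] = 2.50 M / 180 = 0.01389 M = 1.39 × 10^4 μM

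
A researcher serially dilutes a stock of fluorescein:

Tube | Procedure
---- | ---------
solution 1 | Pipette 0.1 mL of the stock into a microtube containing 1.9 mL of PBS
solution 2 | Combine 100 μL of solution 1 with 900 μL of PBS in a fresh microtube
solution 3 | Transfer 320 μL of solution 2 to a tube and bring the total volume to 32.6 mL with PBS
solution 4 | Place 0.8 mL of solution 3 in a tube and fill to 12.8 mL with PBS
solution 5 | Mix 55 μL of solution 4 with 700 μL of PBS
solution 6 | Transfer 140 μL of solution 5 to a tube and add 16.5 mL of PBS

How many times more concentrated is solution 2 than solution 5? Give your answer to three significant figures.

Step 1: 0.1 mL + 1.9 mL = 2 mL total → factor 2/0.1 = 20
Step 2: 100 μL + 900 μL = 1000 μL total → factor 1000/100 = 10
Step 3: 320 μL brought to 32.6 mL → factor 32600/320 = 101.88
Step 4: 0.8 mL brought to 12.8 mL → factor 12.8/0.8 = 16
Step 5: 55 μL + 700 μL = 755 μL total → factor 755/55 = 13.727
Dilution factor to solution 2 = 200; to solution 5 = 4.4751 × 10^6
[solution 2]/[solution 5] = (factor to solution 5)/(factor to solution 2) = 4.4751 × 10^6/200 = 2.24 × 10^4

2.24 × 10^4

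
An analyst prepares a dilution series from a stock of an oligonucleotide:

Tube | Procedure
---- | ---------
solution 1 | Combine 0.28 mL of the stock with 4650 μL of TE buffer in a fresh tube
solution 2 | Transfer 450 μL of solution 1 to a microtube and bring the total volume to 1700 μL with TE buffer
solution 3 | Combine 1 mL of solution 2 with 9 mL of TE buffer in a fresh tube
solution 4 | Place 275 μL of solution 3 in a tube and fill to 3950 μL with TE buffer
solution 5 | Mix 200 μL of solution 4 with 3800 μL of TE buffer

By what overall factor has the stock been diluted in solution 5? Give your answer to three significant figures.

Step 1: 0.28 mL + 4650 μL = 4.93 mL total → factor 4.93/0.28 = 17.607
Step 2: 450 μL brought to 1700 μL → factor 1700/450 = 3.7778
Step 3: 1 mL + 9 mL = 10 mL total → factor 10/1 = 10
Step 4: 275 μL brought to 3950 μL → factor 3950/275 = 14.364
Step 5: 200 μL + 3800 μL = 4000 μL total → factor 4000/200 = 20
Overall dilution factor = 17.607 × 3.7778 × 10 × 14.364 × 20 = 1.9108 × 10^5

1.91 × 10^5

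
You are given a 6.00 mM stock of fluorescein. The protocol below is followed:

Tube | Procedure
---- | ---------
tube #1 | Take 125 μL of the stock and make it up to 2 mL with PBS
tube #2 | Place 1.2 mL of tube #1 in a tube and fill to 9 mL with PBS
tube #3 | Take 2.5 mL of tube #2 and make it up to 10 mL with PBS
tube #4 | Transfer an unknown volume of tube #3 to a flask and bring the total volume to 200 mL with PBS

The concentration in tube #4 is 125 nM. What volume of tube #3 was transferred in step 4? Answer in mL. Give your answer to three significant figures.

Step 1: 125 μL brought to 2 mL → factor 2000/125 = 16
Step 2: 1.2 mL brought to 9 mL → factor 9/1.2 = 7.5
Step 3: 2.5 mL brought to 10 mL → factor 10/2.5 = 4
Step 4: v brought to 200 mL → factor = 200 mL/v
Product of known-step factors = 480
Overall factor = 6.00 mM / (125 nM) = 48000
Step-4 factor = 48000 / 480 = 100
v = 200 mL / 100 = 2.00 mL

2.00 mL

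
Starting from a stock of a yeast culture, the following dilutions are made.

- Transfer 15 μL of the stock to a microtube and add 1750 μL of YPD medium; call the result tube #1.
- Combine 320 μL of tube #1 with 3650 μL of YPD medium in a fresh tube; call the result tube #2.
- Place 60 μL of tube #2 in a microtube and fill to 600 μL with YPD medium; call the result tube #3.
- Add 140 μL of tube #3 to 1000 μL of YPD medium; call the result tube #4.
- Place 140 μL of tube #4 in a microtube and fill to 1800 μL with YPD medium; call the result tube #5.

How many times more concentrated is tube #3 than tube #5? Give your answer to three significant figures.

105

Step 1: 15 μL + 1750 μL = 1765 μL total → factor 1765/15 = 117.67
Step 2: 320 μL + 3650 μL = 3970 μL total → factor 3970/320 = 12.406
Step 3: 60 μL brought to 600 μL → factor 600/60 = 10
Step 4: 140 μL + 1000 μL = 1140 μL total → factor 1140/140 = 8.1429
Step 5: 140 μL brought to 1800 μL → factor 1800/140 = 12.857
Dilution factor to tube #3 = 14598; to tube #5 = 1.5283 × 10^6
[tube #3]/[tube #5] = (factor to tube #5)/(factor to tube #3) = 1.5283 × 10^6/14598 = 105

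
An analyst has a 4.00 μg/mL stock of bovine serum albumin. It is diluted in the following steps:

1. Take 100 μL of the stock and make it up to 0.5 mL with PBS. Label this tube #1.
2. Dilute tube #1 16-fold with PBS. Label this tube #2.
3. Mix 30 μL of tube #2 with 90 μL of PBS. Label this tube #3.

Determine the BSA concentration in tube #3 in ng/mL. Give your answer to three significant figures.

Step 1: 100 μL brought to 0.5 mL → factor 500/100 = 5
Step 2: 16-fold → factor 16
Step 3: 30 μL + 90 μL = 120 μL total → factor 120/30 = 4
Overall dilution factor = 5 × 16 × 4 = 320
Final = 4.00 μg/mL / 320 = 0.01250 μg/mL = 12.5 ng/mL

12.5 ng/mL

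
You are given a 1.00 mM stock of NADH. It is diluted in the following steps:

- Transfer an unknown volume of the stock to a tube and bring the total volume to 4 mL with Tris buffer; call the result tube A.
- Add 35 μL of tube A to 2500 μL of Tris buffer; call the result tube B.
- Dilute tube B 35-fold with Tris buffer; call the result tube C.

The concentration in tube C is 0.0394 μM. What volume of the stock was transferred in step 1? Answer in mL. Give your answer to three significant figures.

Step 1: v brought to 4 mL → factor = 4 mL/v
Step 2: 35 μL + 2500 μL = 2535 μL total → factor 2535/35 = 72.429
Step 3: 35-fold → factor 35
Product of known-step factors = 2535
Overall factor = 1.00 mM / (0.0394 μM) = 25381
Step-1 factor = 25381 / 2535 = 10.012
v = 4 mL / 10.012 = 0.400 mL

0.400 mL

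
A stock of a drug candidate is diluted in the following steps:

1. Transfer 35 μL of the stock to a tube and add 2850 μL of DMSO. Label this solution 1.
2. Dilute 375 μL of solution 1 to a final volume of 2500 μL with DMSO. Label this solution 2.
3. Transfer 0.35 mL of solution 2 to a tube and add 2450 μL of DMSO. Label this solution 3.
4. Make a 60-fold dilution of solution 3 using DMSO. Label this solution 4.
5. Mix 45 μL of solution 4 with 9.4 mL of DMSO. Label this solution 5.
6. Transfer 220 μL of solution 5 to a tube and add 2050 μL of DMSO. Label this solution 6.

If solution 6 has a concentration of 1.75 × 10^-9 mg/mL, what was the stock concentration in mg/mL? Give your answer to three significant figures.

Step 1: 35 μL + 2850 μL = 2885 μL total → factor 2885/35 = 82.429
Step 2: 375 μL brought to 2500 μL → factor 2500/375 = 6.6667
Step 3: 0.35 mL + 2450 μL = 2.8 mL total → factor 2.8/0.35 = 8
Step 4: 60-fold → factor 60
Step 5: 45 μL + 9.4 mL = 9445 μL total → factor 9445/45 = 209.89
Step 6: 220 μL + 2050 μL = 2270 μL total → factor 2270/220 = 10.318
Overall dilution factor = 82.429 × 6.6667 × 8 × 60 × 209.89 × 10.318 = 5.7124 × 10^8
Stock = 1.75 × 10^-9 mg/mL × 5.7124 × 10^8 = 1.00 mg/mL

1.00 mg/mL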